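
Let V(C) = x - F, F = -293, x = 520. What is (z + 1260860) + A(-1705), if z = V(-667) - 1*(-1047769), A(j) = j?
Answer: 2307737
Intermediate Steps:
V(C) = 813 (V(C) = 520 - 1*(-293) = 520 + 293 = 813)
z = 1048582 (z = 813 - 1*(-1047769) = 813 + 1047769 = 1048582)
(z + 1260860) + A(-1705) = (1048582 + 1260860) - 1705 = 2309442 - 1705 = 2307737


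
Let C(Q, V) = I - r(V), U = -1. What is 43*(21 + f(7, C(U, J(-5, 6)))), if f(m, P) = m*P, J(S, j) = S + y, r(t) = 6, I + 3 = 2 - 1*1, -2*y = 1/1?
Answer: -1505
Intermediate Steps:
y = -½ (y = -1/(2*1) = -1/2 = -½*1 = -½ ≈ -0.50000)
I = -2 (I = -3 + (2 - 1*1) = -3 + (2 - 1) = -3 + 1 = -2)
J(S, j) = -½ + S (J(S, j) = S - ½ = -½ + S)
C(Q, V) = -8 (C(Q, V) = -2 - 1*6 = -2 - 6 = -8)
f(m, P) = P*m
43*(21 + f(7, C(U, J(-5, 6)))) = 43*(21 - 8*7) = 43*(21 - 56) = 43*(-35) = -1505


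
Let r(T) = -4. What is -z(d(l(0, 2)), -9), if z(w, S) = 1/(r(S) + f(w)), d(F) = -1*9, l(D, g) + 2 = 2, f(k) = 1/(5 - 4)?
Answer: ⅓ ≈ 0.33333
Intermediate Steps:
f(k) = 1 (f(k) = 1/1 = 1)
l(D, g) = 0 (l(D, g) = -2 + 2 = 0)
d(F) = -9
z(w, S) = -⅓ (z(w, S) = 1/(-4 + 1) = 1/(-3) = -⅓)
-z(d(l(0, 2)), -9) = -1*(-⅓) = ⅓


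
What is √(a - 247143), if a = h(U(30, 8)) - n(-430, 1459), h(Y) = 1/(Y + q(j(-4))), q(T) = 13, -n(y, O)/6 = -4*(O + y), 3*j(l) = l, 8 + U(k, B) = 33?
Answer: I*√392535478/38 ≈ 521.38*I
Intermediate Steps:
U(k, B) = 25 (U(k, B) = -8 + 33 = 25)
j(l) = l/3
n(y, O) = 24*O + 24*y (n(y, O) = -(-24)*(O + y) = -6*(-4*O - 4*y) = 24*O + 24*y)
h(Y) = 1/(13 + Y) (h(Y) = 1/(Y + 13) = 1/(13 + Y))
a = -938447/38 (a = 1/(13 + 25) - (24*1459 + 24*(-430)) = 1/38 - (35016 - 10320) = 1/38 - 1*24696 = 1/38 - 24696 = -938447/38 ≈ -24696.)
√(a - 247143) = √(-938447/38 - 247143) = √(-10329881/38) = I*√392535478/38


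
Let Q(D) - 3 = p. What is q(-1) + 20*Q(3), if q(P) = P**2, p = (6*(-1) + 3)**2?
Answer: 241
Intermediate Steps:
p = 9 (p = (-6 + 3)**2 = (-3)**2 = 9)
Q(D) = 12 (Q(D) = 3 + 9 = 12)
q(-1) + 20*Q(3) = (-1)**2 + 20*12 = 1 + 240 = 241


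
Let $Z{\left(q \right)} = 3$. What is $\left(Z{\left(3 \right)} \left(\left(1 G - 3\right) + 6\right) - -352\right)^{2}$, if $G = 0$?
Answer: $130321$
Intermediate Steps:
$\left(Z{\left(3 \right)} \left(\left(1 G - 3\right) + 6\right) - -352\right)^{2} = \left(3 \left(\left(1 \cdot 0 - 3\right) + 6\right) - -352\right)^{2} = \left(3 \left(\left(0 - 3\right) + 6\right) + 352\right)^{2} = \left(3 \left(-3 + 6\right) + 352\right)^{2} = \left(3 \cdot 3 + 352\right)^{2} = \left(9 + 352\right)^{2} = 361^{2} = 130321$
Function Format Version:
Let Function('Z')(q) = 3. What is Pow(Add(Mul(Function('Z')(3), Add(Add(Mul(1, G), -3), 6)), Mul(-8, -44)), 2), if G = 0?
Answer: 130321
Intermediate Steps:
Pow(Add(Mul(Function('Z')(3), Add(Add(Mul(1, G), -3), 6)), Mul(-8, -44)), 2) = Pow(Add(Mul(3, Add(Add(Mul(1, 0), -3), 6)), Mul(-8, -44)), 2) = Pow(Add(Mul(3, Add(Add(0, -3), 6)), 352), 2) = Pow(Add(Mul(3, Add(-3, 6)), 352), 2) = Pow(Add(Mul(3, 3), 352), 2) = Pow(Add(9, 352), 2) = Pow(361, 2) = 130321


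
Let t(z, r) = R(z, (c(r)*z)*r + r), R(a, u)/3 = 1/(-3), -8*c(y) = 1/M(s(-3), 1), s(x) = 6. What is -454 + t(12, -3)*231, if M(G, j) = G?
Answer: -685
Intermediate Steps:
c(y) = -1/48 (c(y) = -⅛/6 = -⅛*⅙ = -1/48)
R(a, u) = -1 (R(a, u) = 3/(-3) = 3*(-⅓) = -1)
t(z, r) = -1
-454 + t(12, -3)*231 = -454 - 1*231 = -454 - 231 = -685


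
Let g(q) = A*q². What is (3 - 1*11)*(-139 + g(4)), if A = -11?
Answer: 2520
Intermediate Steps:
g(q) = -11*q²
(3 - 1*11)*(-139 + g(4)) = (3 - 1*11)*(-139 - 11*4²) = (3 - 11)*(-139 - 11*16) = -8*(-139 - 176) = -8*(-315) = 2520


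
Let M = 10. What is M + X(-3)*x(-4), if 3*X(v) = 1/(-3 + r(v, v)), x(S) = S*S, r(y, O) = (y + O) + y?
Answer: 86/9 ≈ 9.5556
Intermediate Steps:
r(y, O) = O + 2*y (r(y, O) = (O + y) + y = O + 2*y)
x(S) = S**2
X(v) = 1/(3*(-3 + 3*v)) (X(v) = 1/(3*(-3 + (v + 2*v))) = 1/(3*(-3 + 3*v)))
M + X(-3)*x(-4) = 10 + (1/(9*(-1 - 3)))*(-4)**2 = 10 + ((1/9)/(-4))*16 = 10 + ((1/9)*(-1/4))*16 = 10 - 1/36*16 = 10 - 4/9 = 86/9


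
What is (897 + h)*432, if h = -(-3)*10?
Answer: 400464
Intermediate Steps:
h = 30 (h = -1*(-30) = 30)
(897 + h)*432 = (897 + 30)*432 = 927*432 = 400464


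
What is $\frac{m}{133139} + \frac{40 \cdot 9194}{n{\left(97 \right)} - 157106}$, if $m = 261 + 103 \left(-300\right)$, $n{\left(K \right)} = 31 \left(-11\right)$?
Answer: $- \frac{53787217273}{20962336133} \approx -2.5659$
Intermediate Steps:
$n{\left(K \right)} = -341$
$m = -30639$ ($m = 261 - 30900 = -30639$)
$\frac{m}{133139} + \frac{40 \cdot 9194}{n{\left(97 \right)} - 157106} = - \frac{30639}{133139} + \frac{40 \cdot 9194}{-341 - 157106} = \left(-30639\right) \frac{1}{133139} + \frac{367760}{-157447} = - \frac{30639}{133139} + 367760 \left(- \frac{1}{157447}\right) = - \frac{30639}{133139} - \frac{367760}{157447} = - \frac{53787217273}{20962336133}$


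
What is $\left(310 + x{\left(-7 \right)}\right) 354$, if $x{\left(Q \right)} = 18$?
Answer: $116112$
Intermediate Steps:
$\left(310 + x{\left(-7 \right)}\right) 354 = \left(310 + 18\right) 354 = 328 \cdot 354 = 116112$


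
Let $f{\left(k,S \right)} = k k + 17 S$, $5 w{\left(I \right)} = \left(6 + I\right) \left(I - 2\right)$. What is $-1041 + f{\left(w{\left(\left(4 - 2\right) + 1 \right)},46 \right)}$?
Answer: $- \frac{6394}{25} \approx -255.76$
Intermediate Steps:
$w{\left(I \right)} = \frac{\left(-2 + I\right) \left(6 + I\right)}{5}$ ($w{\left(I \right)} = \frac{\left(6 + I\right) \left(I - 2\right)}{5} = \frac{\left(6 + I\right) \left(-2 + I\right)}{5} = \frac{\left(-2 + I\right) \left(6 + I\right)}{5}$)
$f{\left(k,S \right)} = k^{2} + 17 S$
$-1041 + f{\left(w{\left(\left(4 - 2\right) + 1 \right)},46 \right)} = -1041 + \left(\left(- \frac{12}{5} + \frac{\left(\left(4 - 2\right) + 1\right)^{2}}{5} + \frac{4 \left(\left(4 - 2\right) + 1\right)}{5}\right)^{2} + 17 \cdot 46\right) = -1041 + \left(\left(- \frac{12}{5} + \frac{\left(2 + 1\right)^{2}}{5} + \frac{4 \left(2 + 1\right)}{5}\right)^{2} + 782\right) = -1041 + \left(\left(- \frac{12}{5} + \frac{3^{2}}{5} + \frac{4}{5} \cdot 3\right)^{2} + 782\right) = -1041 + \left(\left(- \frac{12}{5} + \frac{1}{5} \cdot 9 + \frac{12}{5}\right)^{2} + 782\right) = -1041 + \left(\left(- \frac{12}{5} + \frac{9}{5} + \frac{12}{5}\right)^{2} + 782\right) = -1041 + \left(\left(\frac{9}{5}\right)^{2} + 782\right) = -1041 + \left(\frac{81}{25} + 782\right) = -1041 + \frac{19631}{25} = - \frac{6394}{25}$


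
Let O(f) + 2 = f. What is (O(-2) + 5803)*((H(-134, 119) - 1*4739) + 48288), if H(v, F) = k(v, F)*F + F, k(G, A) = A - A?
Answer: 253230732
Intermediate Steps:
O(f) = -2 + f
k(G, A) = 0
H(v, F) = F (H(v, F) = 0*F + F = 0 + F = F)
(O(-2) + 5803)*((H(-134, 119) - 1*4739) + 48288) = ((-2 - 2) + 5803)*((119 - 1*4739) + 48288) = (-4 + 5803)*((119 - 4739) + 48288) = 5799*(-4620 + 48288) = 5799*43668 = 253230732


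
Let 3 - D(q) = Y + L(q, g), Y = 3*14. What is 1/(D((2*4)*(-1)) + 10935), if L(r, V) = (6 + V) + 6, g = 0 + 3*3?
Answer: 1/10875 ≈ 9.1954e-5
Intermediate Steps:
g = 9 (g = 0 + 9 = 9)
L(r, V) = 12 + V
Y = 42
D(q) = -60 (D(q) = 3 - (42 + (12 + 9)) = 3 - (42 + 21) = 3 - 1*63 = 3 - 63 = -60)
1/(D((2*4)*(-1)) + 10935) = 1/(-60 + 10935) = 1/10875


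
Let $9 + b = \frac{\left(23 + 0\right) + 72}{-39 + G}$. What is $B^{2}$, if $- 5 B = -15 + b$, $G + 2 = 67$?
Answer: $\frac{279841}{16900} \approx 16.559$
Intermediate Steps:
$G = 65$ ($G = -2 + 67 = 65$)
$b = - \frac{139}{26}$ ($b = -9 + \frac{\left(23 + 0\right) + 72}{-39 + 65} = -9 + \frac{23 + 72}{26} = -9 + 95 \cdot \frac{1}{26} = -9 + \frac{95}{26} = - \frac{139}{26} \approx -5.3462$)
$B = \frac{529}{130}$ ($B = - \frac{-15 - \frac{139}{26}}{5} = \left(- \frac{1}{5}\right) \left(- \frac{529}{26}\right) = \frac{529}{130} \approx 4.0692$)
$B^{2} = \left(\frac{529}{130}\right)^{2} = \frac{279841}{16900}$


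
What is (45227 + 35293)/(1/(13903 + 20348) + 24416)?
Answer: 2757890520/836272417 ≈ 3.2978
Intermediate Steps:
(45227 + 35293)/(1/(13903 + 20348) + 24416) = 80520/(1/34251 + 24416) = 80520/(836272417/34251) = 80520*(34251/836272417) = 2757890520/836272417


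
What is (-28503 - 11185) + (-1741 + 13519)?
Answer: -27910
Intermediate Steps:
(-28503 - 11185) + (-1741 + 13519) = -39688 + 11778 = -27910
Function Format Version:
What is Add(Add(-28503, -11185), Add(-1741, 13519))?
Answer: -27910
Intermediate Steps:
Add(Add(-28503, -11185), Add(-1741, 13519)) = Add(-39688, 11778) = -27910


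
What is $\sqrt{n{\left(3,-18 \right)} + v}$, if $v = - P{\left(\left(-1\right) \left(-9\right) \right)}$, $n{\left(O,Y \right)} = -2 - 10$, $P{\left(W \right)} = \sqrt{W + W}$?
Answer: $\sqrt{-12 - 3 \sqrt{2}} \approx 4.0302 i$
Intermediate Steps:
$P{\left(W \right)} = \sqrt{2} \sqrt{W}$ ($P{\left(W \right)} = \sqrt{2 W} = \sqrt{2} \sqrt{W}$)
$n{\left(O,Y \right)} = -12$
$v = - 3 \sqrt{2}$ ($v = - \sqrt{2} \sqrt{\left(-1\right) \left(-9\right)} = - \sqrt{2} \sqrt{9} = - \sqrt{2} \cdot 3 = - 3 \sqrt{2} \approx -4.2426$)
$\sqrt{n{\left(3,-18 \right)} + v} = \sqrt{-12 - 3 \sqrt{2}}$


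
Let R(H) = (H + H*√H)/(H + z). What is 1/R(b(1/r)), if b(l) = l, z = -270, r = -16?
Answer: 69136/17 - 17284*I/17 ≈ 4066.8 - 1016.7*I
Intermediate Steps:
R(H) = (H + H^(3/2))/(-270 + H) (R(H) = (H + H*√H)/(H - 270) = (H + H^(3/2))/(-270 + H))
1/R(b(1/r)) = 1/((1/(-16) + (1/(-16))^(3/2))/(-270 + 1/(-16))) = 1/((-1/16 + (-1/16)^(3/2))/(-270 - 1/16)) = 1/((-1/16 - I/64)/(-4321/16)) = 1/(-16*(-1/16 - I/64)/4321) = 1/(1/4321 + I/17284) = 298736656*(1/4321 - I/17284)/17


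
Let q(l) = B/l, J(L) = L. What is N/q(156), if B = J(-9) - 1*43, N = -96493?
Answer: 289479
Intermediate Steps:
B = -52 (B = -9 - 1*43 = -9 - 43 = -52)
q(l) = -52/l
N/q(156) = -96493/((-52/156)) = -96493/((-52*1/156)) = -96493/(-⅓) = -96493*(-3) = 289479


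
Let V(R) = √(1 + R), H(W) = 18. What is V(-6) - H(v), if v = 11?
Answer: -18 + I*√5 ≈ -18.0 + 2.2361*I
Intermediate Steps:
V(-6) - H(v) = √(1 - 6) - 1*18 = √(-5) - 18 = I*√5 - 18 = -18 + I*√5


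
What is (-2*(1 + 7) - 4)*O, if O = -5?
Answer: 100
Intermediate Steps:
(-2*(1 + 7) - 4)*O = (-2*(1 + 7) - 4)*(-5) = (-2*8 - 4)*(-5) = (-16 - 4)*(-5) = -20*(-5) = 100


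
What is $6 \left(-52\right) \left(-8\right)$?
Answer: $2496$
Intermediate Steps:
$6 \left(-52\right) \left(-8\right) = \left(-312\right) \left(-8\right) = 2496$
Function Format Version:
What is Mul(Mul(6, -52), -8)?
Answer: 2496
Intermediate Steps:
Mul(Mul(6, -52), -8) = Mul(-312, -8) = 2496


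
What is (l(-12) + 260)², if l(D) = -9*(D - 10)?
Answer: 209764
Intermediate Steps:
l(D) = 90 - 9*D (l(D) = -9*(-10 + D) = 90 - 9*D)
(l(-12) + 260)² = ((90 - 9*(-12)) + 260)² = ((90 + 108) + 260)² = (198 + 260)² = 458² = 209764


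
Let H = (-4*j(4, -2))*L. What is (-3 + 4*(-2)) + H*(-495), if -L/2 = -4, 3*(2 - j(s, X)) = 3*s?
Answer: -31691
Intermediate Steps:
j(s, X) = 2 - s
L = 8 (L = -2*(-4) = 8)
H = 64 (H = -4*(2 - 1*4)*8 = -4*(2 - 4)*8 = -4*(-2)*8 = 8*8 = 64)
(-3 + 4*(-2)) + H*(-495) = (-3 + 4*(-2)) + 64*(-495) = (-3 - 8) - 31680 = -11 - 31680 = -31691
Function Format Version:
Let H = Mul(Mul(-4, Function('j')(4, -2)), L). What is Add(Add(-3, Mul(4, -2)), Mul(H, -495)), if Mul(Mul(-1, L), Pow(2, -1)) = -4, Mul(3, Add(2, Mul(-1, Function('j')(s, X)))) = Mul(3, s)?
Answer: -31691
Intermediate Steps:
Function('j')(s, X) = Add(2, Mul(-1, s)) (Function('j')(s, X) = Add(2, Mul(Rational(-1, 3), Mul(3, s))) = Add(2, Mul(-1, s)))
L = 8 (L = Mul(-2, -4) = 8)
H = 64 (H = Mul(Mul(-4, Add(2, Mul(-1, 4))), 8) = Mul(Mul(-4, Add(2, -4)), 8) = Mul(Mul(-4, -2), 8) = Mul(8, 8) = 64)
Add(Add(-3, Mul(4, -2)), Mul(H, -495)) = Add(Add(-3, Mul(4, -2)), Mul(64, -495)) = Add(Add(-3, -8), -31680) = Add(-11, -31680) = -31691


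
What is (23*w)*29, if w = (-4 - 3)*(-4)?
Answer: 18676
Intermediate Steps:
w = 28 (w = -7*(-4) = 28)
(23*w)*29 = (23*28)*29 = 644*29 = 18676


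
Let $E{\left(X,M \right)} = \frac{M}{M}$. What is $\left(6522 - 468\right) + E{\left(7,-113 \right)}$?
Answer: $6055$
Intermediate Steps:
$E{\left(X,M \right)} = 1$
$\left(6522 - 468\right) + E{\left(7,-113 \right)} = \left(6522 - 468\right) + 1 = 6054 + 1 = 6055$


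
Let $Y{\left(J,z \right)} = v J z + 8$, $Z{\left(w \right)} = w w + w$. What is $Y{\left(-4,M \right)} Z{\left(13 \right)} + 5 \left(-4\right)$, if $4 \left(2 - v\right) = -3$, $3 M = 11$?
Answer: $- \frac{17714}{3} \approx -5904.7$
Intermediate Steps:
$M = \frac{11}{3}$ ($M = \frac{1}{3} \cdot 11 = \frac{11}{3} \approx 3.6667$)
$v = \frac{11}{4}$ ($v = 2 - - \frac{3}{4} = 2 + \frac{3}{4} = \frac{11}{4} \approx 2.75$)
$Z{\left(w \right)} = w + w^{2}$ ($Z{\left(w \right)} = w^{2} + w = w + w^{2}$)
$Y{\left(J,z \right)} = 8 + \frac{11 J z}{4}$ ($Y{\left(J,z \right)} = \frac{11 J}{4} z + 8 = \frac{11 J z}{4} + 8 = 8 + \frac{11 J z}{4}$)
$Y{\left(-4,M \right)} Z{\left(13 \right)} + 5 \left(-4\right) = \left(8 + \frac{11}{4} \left(-4\right) \frac{11}{3}\right) 13 \left(1 + 13\right) + 5 \left(-4\right) = \left(8 - \frac{121}{3}\right) 13 \cdot 14 - 20 = \left(- \frac{97}{3}\right) 182 - 20 = - \frac{17654}{3} - 20 = - \frac{17714}{3}$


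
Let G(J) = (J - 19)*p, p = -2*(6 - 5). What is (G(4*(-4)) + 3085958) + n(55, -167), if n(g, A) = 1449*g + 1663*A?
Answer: 2888002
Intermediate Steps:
p = -2 (p = -2*1 = -2)
G(J) = 38 - 2*J (G(J) = (J - 19)*(-2) = (-19 + J)*(-2) = 38 - 2*J)
(G(4*(-4)) + 3085958) + n(55, -167) = ((38 - 8*(-4)) + 3085958) + (1449*55 + 1663*(-167)) = ((38 - 2*(-16)) + 3085958) + (79695 - 277721) = ((38 + 32) + 3085958) - 198026 = (70 + 3085958) - 198026 = 3086028 - 198026 = 2888002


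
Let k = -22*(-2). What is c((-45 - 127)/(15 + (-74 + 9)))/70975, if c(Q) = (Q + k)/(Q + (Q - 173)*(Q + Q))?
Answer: -593/1031916881 ≈ -5.7466e-7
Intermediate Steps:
k = 44
c(Q) = (44 + Q)/(Q + 2*Q*(-173 + Q)) (c(Q) = (Q + 44)/(Q + (Q - 173)*(Q + Q)) = (44 + Q)/(Q + (-173 + Q)*(2*Q)) = (44 + Q)/(Q + 2*Q*(-173 + Q)))
c((-45 - 127)/(15 + (-74 + 9)))/70975 = ((44 + (-45 - 127)/(15 + (-74 + 9)))/((((-45 - 127)/(15 + (-74 + 9))))*(-345 + 2*((-45 - 127)/(15 + (-74 + 9))))))/70975 = ((44 - 172/(15 - 65))/(((-172/(15 - 65)))*(-345 + 2*(-172/(15 - 65)))))*(1/70975) = ((44 - 172/(-50))/(((-172/(-50)))*(-345 + 2*(-172/(-50)))))*(1/70975) = ((44 - 172*(-1/50))/(((-172*(-1/50)))*(-345 + 2*(-172*(-1/50)))))*(1/70975) = ((44 + 86/25)/((86/25)*(-345 + 2*(86/25))))*(1/70975) = ((25/86)*(1186/25)/(-345 + 172/25))*(1/70975) = ((25/86)*(1186/25)/(-8453/25))*(1/70975) = ((25/86)*(-25/8453)*(1186/25))*(1/70975) = -14825/363479*1/70975 = -593/1031916881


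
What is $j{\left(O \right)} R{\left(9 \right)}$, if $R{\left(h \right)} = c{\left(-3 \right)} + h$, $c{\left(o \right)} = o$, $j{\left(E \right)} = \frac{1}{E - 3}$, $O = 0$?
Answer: $-2$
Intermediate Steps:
$j{\left(E \right)} = \frac{1}{-3 + E}$
$R{\left(h \right)} = -3 + h$
$j{\left(O \right)} R{\left(9 \right)} = \frac{-3 + 9}{-3 + 0} = \frac{1}{-3} \cdot 6 = \left(- \frac{1}{3}\right) 6 = -2$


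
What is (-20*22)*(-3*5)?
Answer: 6600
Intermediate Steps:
(-20*22)*(-3*5) = -440*(-15) = 6600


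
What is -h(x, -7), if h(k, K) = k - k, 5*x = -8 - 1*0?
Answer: 0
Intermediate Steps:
x = -8/5 (x = (-8 - 1*0)/5 = (-8 + 0)/5 = (⅕)*(-8) = -8/5 ≈ -1.6000)
h(k, K) = 0
-h(x, -7) = -1*0 = 0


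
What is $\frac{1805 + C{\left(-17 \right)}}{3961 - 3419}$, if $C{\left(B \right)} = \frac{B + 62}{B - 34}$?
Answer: $\frac{15335}{4607} \approx 3.3286$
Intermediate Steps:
$C{\left(B \right)} = \frac{62 + B}{-34 + B}$
$\frac{1805 + C{\left(-17 \right)}}{3961 - 3419} = \frac{1805 + \frac{62 - 17}{-34 - 17}}{3961 - 3419} = \frac{1805 + \frac{1}{-51} \cdot 45}{542} = \left(1805 - \frac{15}{17}\right) \frac{1}{542} = \frac{30670}{17} \cdot \frac{1}{542} = \frac{15335}{4607}$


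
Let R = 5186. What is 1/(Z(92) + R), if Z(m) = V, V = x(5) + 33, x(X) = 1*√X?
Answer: 5219/27237956 - √5/27237956 ≈ 0.00019153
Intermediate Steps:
x(X) = √X
V = 33 + √5 (V = √5 + 33 = 33 + √5 ≈ 35.236)
Z(m) = 33 + √5
1/(Z(92) + R) = 1/((33 + √5) + 5186) = 1/(5219 + √5)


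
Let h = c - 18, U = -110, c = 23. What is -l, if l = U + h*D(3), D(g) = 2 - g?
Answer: 115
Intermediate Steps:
h = 5 (h = 23 - 18 = 5)
l = -115 (l = -110 + 5*(2 - 1*3) = -110 + 5*(2 - 3) = -110 + 5*(-1) = -110 - 5 = -115)
-l = -1*(-115) = 115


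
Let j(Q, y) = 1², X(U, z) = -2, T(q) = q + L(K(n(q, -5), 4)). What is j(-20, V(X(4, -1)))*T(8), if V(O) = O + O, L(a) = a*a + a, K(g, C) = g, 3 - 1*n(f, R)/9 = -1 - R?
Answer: 80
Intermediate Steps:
n(f, R) = 36 + 9*R (n(f, R) = 27 - 9*(-1 - R) = 27 + (9 + 9*R) = 36 + 9*R)
L(a) = a + a² (L(a) = a² + a = a + a²)
T(q) = 72 + q (T(q) = q + (36 + 9*(-5))*(1 + (36 + 9*(-5))) = q + (36 - 45)*(1 + (36 - 45)) = q - 9*(1 - 9) = q - 9*(-8) = q + 72 = 72 + q)
V(O) = 2*O
j(Q, y) = 1
j(-20, V(X(4, -1)))*T(8) = 1*(72 + 8) = 1*80 = 80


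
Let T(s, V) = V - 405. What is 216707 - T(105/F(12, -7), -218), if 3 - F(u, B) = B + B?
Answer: 217330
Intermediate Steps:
F(u, B) = 3 - 2*B (F(u, B) = 3 - (B + B) = 3 - 2*B)
T(s, V) = -405 + V
216707 - T(105/F(12, -7), -218) = 216707 - (-405 - 218) = 216707 - 1*(-623) = 216707 + 623 = 217330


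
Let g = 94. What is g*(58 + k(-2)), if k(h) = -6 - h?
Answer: 5076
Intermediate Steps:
g*(58 + k(-2)) = 94*(58 + (-6 - 1*(-2))) = 94*(58 + (-6 + 2)) = 94*(58 - 4) = 94*54 = 5076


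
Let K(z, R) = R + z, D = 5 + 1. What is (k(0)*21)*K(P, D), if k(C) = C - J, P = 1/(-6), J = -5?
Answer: 1225/2 ≈ 612.50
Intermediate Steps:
D = 6
P = -1/6 ≈ -0.16667
k(C) = 5 + C (k(C) = C - 1*(-5) = C + 5 = 5 + C)
(k(0)*21)*K(P, D) = ((5 + 0)*21)*(6 - 1/6) = (5*21)*(35/6) = 105*(35/6) = 1225/2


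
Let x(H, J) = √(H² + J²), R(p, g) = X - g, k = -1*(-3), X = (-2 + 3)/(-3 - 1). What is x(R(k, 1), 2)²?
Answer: 89/16 ≈ 5.5625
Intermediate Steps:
X = -¼ (X = 1/(-4) = 1*(-¼) = -¼ ≈ -0.25000)
k = 3
R(p, g) = -¼ - g
x(R(k, 1), 2)² = (√((-¼ - 1*1)² + 2²))² = (√((-¼ - 1)² + 4))² = (√((-5/4)² + 4))² = (√(25/16 + 4))² = (√(89/16))² = (√89/4)² = 89/16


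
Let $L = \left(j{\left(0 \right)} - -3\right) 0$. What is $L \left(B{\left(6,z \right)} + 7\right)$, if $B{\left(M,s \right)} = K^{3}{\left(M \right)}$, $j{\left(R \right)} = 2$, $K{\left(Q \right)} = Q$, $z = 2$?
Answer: $0$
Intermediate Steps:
$B{\left(M,s \right)} = M^{3}$
$L = 0$ ($L = \left(2 - -3\right) 0 = \left(2 + 3\right) 0 = 5 \cdot 0 = 0$)
$L \left(B{\left(6,z \right)} + 7\right) = 0 \left(6^{3} + 7\right) = 0 \left(216 + 7\right) = 0 \cdot 223 = 0$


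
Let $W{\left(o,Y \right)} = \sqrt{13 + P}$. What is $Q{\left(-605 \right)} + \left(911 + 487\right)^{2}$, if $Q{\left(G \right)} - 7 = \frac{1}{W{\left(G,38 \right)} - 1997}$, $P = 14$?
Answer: $\frac{7794155886605}{3987982} - \frac{3 \sqrt{3}}{3987982} \approx 1.9544 \cdot 10^{6}$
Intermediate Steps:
$W{\left(o,Y \right)} = 3 \sqrt{3}$ ($W{\left(o,Y \right)} = \sqrt{13 + 14} = \sqrt{27} = 3 \sqrt{3}$)
$Q{\left(G \right)} = 7 + \frac{1}{-1997 + 3 \sqrt{3}}$ ($Q{\left(G \right)} = 7 + \frac{1}{3 \sqrt{3} - 1997} = 7 + \frac{1}{-1997 + 3 \sqrt{3}}$)
$Q{\left(-605 \right)} + \left(911 + 487\right)^{2} = \left(\frac{27913877}{3987982} - \frac{3 \sqrt{3}}{3987982}\right) + \left(911 + 487\right)^{2} = \left(\frac{27913877}{3987982} - \frac{3 \sqrt{3}}{3987982}\right) + 1398^{2} = \left(\frac{27913877}{3987982} - \frac{3 \sqrt{3}}{3987982}\right) + 1954404 = \frac{7794155886605}{3987982} - \frac{3 \sqrt{3}}{3987982}$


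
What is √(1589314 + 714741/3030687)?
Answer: √110784421849557/8349 ≈ 1260.7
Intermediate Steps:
√(1589314 + 714741/3030687) = √(1589314 + 714741*(1/3030687)) = √(1589314 + 238247/1010229) = √(1605571331153/1010229) = √110784421849557/8349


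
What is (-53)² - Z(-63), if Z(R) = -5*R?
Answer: 2494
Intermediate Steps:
(-53)² - Z(-63) = (-53)² - (-5)*(-63) = 2809 - 1*315 = 2809 - 315 = 2494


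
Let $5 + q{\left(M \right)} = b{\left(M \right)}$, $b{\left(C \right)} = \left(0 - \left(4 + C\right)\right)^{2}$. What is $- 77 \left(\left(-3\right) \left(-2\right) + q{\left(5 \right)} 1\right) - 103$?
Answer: $-6417$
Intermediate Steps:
$b{\left(C \right)} = \left(-4 - C\right)^{2}$
$q{\left(M \right)} = -5 + \left(4 + M\right)^{2}$
$- 77 \left(\left(-3\right) \left(-2\right) + q{\left(5 \right)} 1\right) - 103 = - 77 \left(\left(-3\right) \left(-2\right) + \left(-5 + \left(4 + 5\right)^{2}\right) 1\right) - 103 = - 77 \left(6 + \left(-5 + 9^{2}\right) 1\right) - 103 = - 77 \left(6 + \left(-5 + 81\right) 1\right) - 103 = - 77 \left(6 + 76 \cdot 1\right) - 103 = - 77 \left(6 + 76\right) - 103 = \left(-77\right) 82 - 103 = -6314 - 103 = -6417$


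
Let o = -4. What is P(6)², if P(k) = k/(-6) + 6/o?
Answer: 25/4 ≈ 6.2500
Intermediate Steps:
P(k) = -3/2 - k/6 (P(k) = k/(-6) + 6/(-4) = k*(-⅙) + 6*(-¼) = -k/6 - 3/2 = -3/2 - k/6)
P(6)² = (-3/2 - ⅙*6)² = (-3/2 - 1)² = (-5/2)² = 25/4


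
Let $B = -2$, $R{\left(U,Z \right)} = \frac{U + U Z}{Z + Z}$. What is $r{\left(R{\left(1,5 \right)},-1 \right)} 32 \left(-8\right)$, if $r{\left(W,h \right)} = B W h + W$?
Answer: $- \frac{2304}{5} \approx -460.8$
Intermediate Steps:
$R{\left(U,Z \right)} = \frac{U + U Z}{2 Z}$
$r{\left(W,h \right)} = W - 2 W h$ ($r{\left(W,h \right)} = - 2 W h + W = W - 2 W h$)
$r{\left(R{\left(1,5 \right)},-1 \right)} 32 \left(-8\right) = \frac{1}{2} \cdot 1 \cdot \frac{1}{5} \left(1 + 5\right) \left(1 - -2\right) 32 \left(-8\right) = \frac{1}{2} \cdot 1 \cdot \frac{1}{5} \cdot 6 \left(1 + 2\right) 32 \left(-8\right) = \frac{3}{5} \cdot 3 \cdot 32 \left(-8\right) = \frac{9}{5} \cdot 32 \left(-8\right) = \frac{288}{5} \left(-8\right) = - \frac{2304}{5}$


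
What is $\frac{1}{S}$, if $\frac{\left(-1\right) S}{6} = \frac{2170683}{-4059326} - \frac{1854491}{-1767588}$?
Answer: $- \frac{597934660474}{1845555155231} \approx -0.32399$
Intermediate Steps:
$S = - \frac{1845555155231}{597934660474}$ ($S = - 6 \left(\frac{2170683}{-4059326} - \frac{1854491}{-1767588}\right) = - 6 \left(2170683 \left(- \frac{1}{4059326}\right) - - \frac{1854491}{1767588}\right) = - 6 \left(- \frac{2170683}{4059326} + \frac{1854491}{1767588}\right) = \left(-6\right) \frac{1845555155231}{3587607962844} = - \frac{1845555155231}{597934660474} \approx -3.0865$)
$\frac{1}{S} = \frac{1}{- \frac{1845555155231}{597934660474}} = - \frac{597934660474}{1845555155231}$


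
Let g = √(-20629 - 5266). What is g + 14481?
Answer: 14481 + I*√25895 ≈ 14481.0 + 160.92*I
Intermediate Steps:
g = I*√25895 (g = √(-25895) = I*√25895 ≈ 160.92*I)
g + 14481 = I*√25895 + 14481 = 14481 + I*√25895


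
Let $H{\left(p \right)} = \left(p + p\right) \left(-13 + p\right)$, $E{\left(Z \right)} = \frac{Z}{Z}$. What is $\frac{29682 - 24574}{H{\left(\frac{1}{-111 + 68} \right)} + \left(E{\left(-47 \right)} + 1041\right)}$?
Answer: $\frac{4722346}{963889} \approx 4.8993$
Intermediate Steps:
$E{\left(Z \right)} = 1$
$H{\left(p \right)} = 2 p \left(-13 + p\right)$
$\frac{29682 - 24574}{H{\left(\frac{1}{-111 + 68} \right)} + \left(E{\left(-47 \right)} + 1041\right)} = \frac{29682 - 24574}{\frac{2 \left(-13 + \frac{1}{-111 + 68}\right)}{-111 + 68} + \left(1 + 1041\right)} = \frac{5108}{\frac{2 \left(-13 + \frac{1}{-43}\right)}{-43} + 1042} = \frac{5108}{2 \left(- \frac{1}{43}\right) \left(-13 - \frac{1}{43}\right) + 1042} = \frac{5108}{2 \left(- \frac{1}{43}\right) \left(- \frac{560}{43}\right) + 1042} = \frac{5108}{\frac{1120}{1849} + 1042} = \frac{5108}{\frac{1927778}{1849}} = 5108 \cdot \frac{1849}{1927778} = \frac{4722346}{963889}$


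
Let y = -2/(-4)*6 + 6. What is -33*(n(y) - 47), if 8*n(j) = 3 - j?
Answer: 6303/4 ≈ 1575.8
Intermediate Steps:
y = 9 (y = -2*(-¼)*6 + 6 = (½)*6 + 6 = 3 + 6 = 9)
n(j) = 3/8 - j/8 (n(j) = (3 - j)/8 = 3/8 - j/8)
-33*(n(y) - 47) = -33*((3/8 - ⅛*9) - 47) = -33*((3/8 - 9/8) - 47) = -33*(-¾ - 47) = -33*(-191/4) = 6303/4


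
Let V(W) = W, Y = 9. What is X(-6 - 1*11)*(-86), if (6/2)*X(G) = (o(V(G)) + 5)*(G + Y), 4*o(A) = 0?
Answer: 3440/3 ≈ 1146.7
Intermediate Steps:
o(A) = 0 (o(A) = (1/4)*0 = 0)
X(G) = 15 + 5*G/3 (X(G) = ((0 + 5)*(G + 9))/3 = (5*(9 + G))/3 = (45 + 5*G)/3 = 15 + 5*G/3)
X(-6 - 1*11)*(-86) = (15 + 5*(-6 - 1*11)/3)*(-86) = (15 + 5*(-6 - 11)/3)*(-86) = (15 + (5/3)*(-17))*(-86) = (15 - 85/3)*(-86) = -40/3*(-86) = 3440/3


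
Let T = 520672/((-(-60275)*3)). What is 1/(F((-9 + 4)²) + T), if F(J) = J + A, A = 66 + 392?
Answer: 180825/87859147 ≈ 0.0020581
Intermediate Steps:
A = 458
F(J) = 458 + J (F(J) = J + 458 = 458 + J)
T = 520672/180825 (T = 520672/((-60275*(-3))) = 520672/180825 ≈ 2.8794)
1/(F((-9 + 4)²) + T) = 1/((458 + (-9 + 4)²) + 520672/180825) = 1/((458 + (-5)²) + 520672/180825) = 1/((458 + 25) + 520672/180825) = 1/(483 + 520672/180825) = 1/(87859147/180825) = 180825/87859147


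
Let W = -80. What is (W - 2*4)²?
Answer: 7744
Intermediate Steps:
(W - 2*4)² = (-80 - 2*4)² = (-80 - 8)² = (-88)² = 7744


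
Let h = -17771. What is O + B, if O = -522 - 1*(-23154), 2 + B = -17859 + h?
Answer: -13000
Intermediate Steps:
B = -35632 (B = -2 + (-17859 - 17771) = -2 - 35630 = -35632)
O = 22632 (O = -522 + 23154 = 22632)
O + B = 22632 - 35632 = -13000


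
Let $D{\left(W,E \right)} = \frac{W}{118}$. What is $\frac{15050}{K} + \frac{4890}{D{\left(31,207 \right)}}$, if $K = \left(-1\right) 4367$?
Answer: $\frac{2519379790}{135377} \approx 18610.0$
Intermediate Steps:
$K = -4367$
$D{\left(W,E \right)} = \frac{W}{118}$ ($D{\left(W,E \right)} = W \frac{1}{118} = \frac{W}{118}$)
$\frac{15050}{K} + \frac{4890}{D{\left(31,207 \right)}} = \frac{15050}{-4367} + \frac{4890}{\frac{1}{118} \cdot 31} = 15050 \left(- \frac{1}{4367}\right) + \frac{4890}{\frac{31}{118}} = - \frac{15050}{4367} + 4890 \cdot \frac{118}{31} = - \frac{15050}{4367} + \frac{577020}{31} = \frac{2519379790}{135377}$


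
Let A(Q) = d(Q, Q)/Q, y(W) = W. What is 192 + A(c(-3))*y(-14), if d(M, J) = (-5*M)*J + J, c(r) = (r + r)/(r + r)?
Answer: 248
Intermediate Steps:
c(r) = 1 (c(r) = (2*r)/((2*r)) = (2*r)*(1/(2*r)) = 1)
d(M, J) = J - 5*J*M (d(M, J) = -5*J*M + J = J - 5*J*M)
A(Q) = 1 - 5*Q (A(Q) = (Q*(1 - 5*Q))/Q = 1 - 5*Q)
192 + A(c(-3))*y(-14) = 192 + (1 - 5*1)*(-14) = 192 + (1 - 5)*(-14) = 192 - 4*(-14) = 192 + 56 = 248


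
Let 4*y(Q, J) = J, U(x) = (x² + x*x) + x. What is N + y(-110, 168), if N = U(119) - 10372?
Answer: 18111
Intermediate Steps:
U(x) = x + 2*x² (U(x) = (x² + x²) + x = 2*x² + x = x + 2*x²)
y(Q, J) = J/4
N = 18069 (N = 119*(1 + 2*119) - 10372 = 119*(1 + 238) - 10372 = 119*239 - 10372 = 28441 - 10372 = 18069)
N + y(-110, 168) = 18069 + (¼)*168 = 18069 + 42 = 18111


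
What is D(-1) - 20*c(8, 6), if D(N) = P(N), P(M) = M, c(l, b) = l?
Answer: -161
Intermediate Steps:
D(N) = N
D(-1) - 20*c(8, 6) = -1 - 20*8 = -1 - 160 = -161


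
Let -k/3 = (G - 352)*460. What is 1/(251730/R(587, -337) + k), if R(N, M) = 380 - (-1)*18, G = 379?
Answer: -199/7288875 ≈ -2.7302e-5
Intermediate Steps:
R(N, M) = 398 (R(N, M) = 380 - 1*(-18) = 380 + 18 = 398)
k = -37260 (k = -3*(379 - 352)*460 = -81*460 = -3*12420 = -37260)
1/(251730/R(587, -337) + k) = 1/(251730/398 - 37260) = 1/(251730*(1/398) - 37260) = 1/(125865/199 - 37260) = 1/(-7288875/199) = -199/7288875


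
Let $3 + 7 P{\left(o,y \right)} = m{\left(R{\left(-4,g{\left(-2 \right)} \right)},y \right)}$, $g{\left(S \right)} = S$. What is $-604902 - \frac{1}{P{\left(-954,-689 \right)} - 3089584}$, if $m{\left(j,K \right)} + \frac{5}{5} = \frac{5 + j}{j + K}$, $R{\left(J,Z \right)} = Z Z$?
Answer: $- \frac{8961355780853363}{14814558029} \approx -6.049 \cdot 10^{5}$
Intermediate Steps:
$R{\left(J,Z \right)} = Z^{2}$
$m{\left(j,K \right)} = -1 + \frac{5 + j}{K + j}$ ($m{\left(j,K \right)} = -1 + \frac{5 + j}{j + K} = -1 + \frac{5 + j}{K + j}$)
$P{\left(o,y \right)} = - \frac{3}{7} + \frac{5 - y}{7 \left(4 + y\right)}$ ($P{\left(o,y \right)} = - \frac{3}{7} + \frac{\frac{1}{y + \left(-2\right)^{2}} \left(5 - y\right)}{7} = - \frac{3}{7} + \frac{\frac{1}{y + 4} \left(5 - y\right)}{7} = - \frac{3}{7} + \frac{\frac{1}{4 + y} \left(5 - y\right)}{7} = - \frac{3}{7} + \frac{5 - y}{7 \left(4 + y\right)}$)
$-604902 - \frac{1}{P{\left(-954,-689 \right)} - 3089584} = -604902 - \frac{1}{\frac{-7 - -2756}{7 \left(4 - 689\right)} - 3089584} = -604902 - \frac{1}{\frac{-7 + 2756}{7 \left(-685\right)} - 3089584} = -604902 - \frac{1}{\frac{1}{7} \left(- \frac{1}{685}\right) 2749 - 3089584} = -604902 - \frac{1}{- \frac{2749}{4795} - 3089584} = -604902 - \frac{1}{- \frac{14814558029}{4795}} = -604902 - - \frac{4795}{14814558029} = -604902 + \frac{4795}{14814558029} = - \frac{8961355780853363}{14814558029}$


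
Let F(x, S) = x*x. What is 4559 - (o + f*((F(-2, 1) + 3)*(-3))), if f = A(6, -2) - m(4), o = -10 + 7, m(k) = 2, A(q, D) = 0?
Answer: 4520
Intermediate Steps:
o = -3
F(x, S) = x**2
f = -2 (f = 0 - 1*2 = 0 - 2 = -2)
4559 - (o + f*((F(-2, 1) + 3)*(-3))) = 4559 - (-3 - 2*((-2)**2 + 3)*(-3)) = 4559 - (-3 - 2*(4 + 3)*(-3)) = 4559 - (-3 - 14*(-3)) = 4559 - (-3 - 2*(-21)) = 4559 - (-3 + 42) = 4559 - 1*39 = 4559 - 39 = 4520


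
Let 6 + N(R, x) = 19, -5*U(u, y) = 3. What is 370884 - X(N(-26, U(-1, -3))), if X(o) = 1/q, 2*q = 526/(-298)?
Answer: 97542790/263 ≈ 3.7089e+5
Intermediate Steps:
q = -263/298 (q = (526/(-298))/2 = (526*(-1/298))/2 = (1/2)*(-263/149) = -263/298 ≈ -0.88255)
U(u, y) = -3/5 (U(u, y) = -1/5*3 = -3/5)
N(R, x) = 13 (N(R, x) = -6 + 19 = 13)
X(o) = -298/263 (X(o) = 1/(-263/298) = -298/263)
370884 - X(N(-26, U(-1, -3))) = 370884 - 1*(-298/263) = 370884 + 298/263 = 97542790/263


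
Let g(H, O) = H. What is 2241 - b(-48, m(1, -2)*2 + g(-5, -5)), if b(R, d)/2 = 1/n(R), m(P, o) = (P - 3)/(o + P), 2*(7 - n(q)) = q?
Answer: 69469/31 ≈ 2240.9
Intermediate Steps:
n(q) = 7 - q/2
m(P, o) = (-3 + P)/(P + o)
b(R, d) = 2/(7 - R/2)
2241 - b(-48, m(1, -2)*2 + g(-5, -5)) = 2241 - (-4)/(-14 - 48) = 2241 - (-4)/(-62) = 2241 - (-4)*(-1)/62 = 2241 - 1*2/31 = 2241 - 2/31 = 69469/31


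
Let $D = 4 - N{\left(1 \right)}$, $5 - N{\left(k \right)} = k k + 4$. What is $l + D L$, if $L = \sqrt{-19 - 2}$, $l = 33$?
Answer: $33 + 4 i \sqrt{21} \approx 33.0 + 18.33 i$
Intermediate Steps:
$N{\left(k \right)} = 1 - k^{2}$ ($N{\left(k \right)} = 5 - \left(k k + 4\right) = 5 - \left(k^{2} + 4\right) = 5 - \left(4 + k^{2}\right) = 1 - k^{2}$)
$L = i \sqrt{21}$ ($L = \sqrt{-21} = i \sqrt{21} \approx 4.5826 i$)
$D = 4$ ($D = 4 - \left(1 - 1^{2}\right) = 4 - \left(1 - 1\right) = 4 - 0 = 4 + 0 = 4$)
$l + D L = 33 + 4 i \sqrt{21}$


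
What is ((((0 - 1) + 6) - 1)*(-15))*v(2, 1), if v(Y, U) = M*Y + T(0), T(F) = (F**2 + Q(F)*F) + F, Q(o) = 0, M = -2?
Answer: 240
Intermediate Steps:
T(F) = F + F**2 (T(F) = (F**2 + 0*F) + F = (F**2 + 0) + F = F**2 + F = F + F**2)
v(Y, U) = -2*Y (v(Y, U) = -2*Y + 0*(1 + 0) = -2*Y + 0*1 = -2*Y + 0 = -2*Y)
((((0 - 1) + 6) - 1)*(-15))*v(2, 1) = ((((0 - 1) + 6) - 1)*(-15))*(-2*2) = (((-1 + 6) - 1)*(-15))*(-4) = ((5 - 1)*(-15))*(-4) = (4*(-15))*(-4) = -60*(-4) = 240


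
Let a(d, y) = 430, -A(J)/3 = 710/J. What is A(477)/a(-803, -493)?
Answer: -71/6837 ≈ -0.010385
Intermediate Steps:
A(J) = -2130/J
A(477)/a(-803, -493) = -2130/477/430 = -2130*1/477*(1/430) = -710/159*1/430 = -71/6837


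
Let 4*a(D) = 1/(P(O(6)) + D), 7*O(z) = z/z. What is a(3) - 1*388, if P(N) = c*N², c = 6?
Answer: -237407/612 ≈ -387.92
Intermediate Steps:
O(z) = ⅐ (O(z) = (z/z)/7 = (⅐)*1 = ⅐)
P(N) = 6*N²
a(D) = 1/(4*(6/49 + D)) (a(D) = 1/(4*(6*(⅐)² + D)) = 1/(4*(6*(1/49) + D)) = 1/(4*(6/49 + D)))
a(3) - 1*388 = 49/(4*(6 + 49*3)) - 1*388 = 49/(4*(6 + 147)) - 388 = (49/4)/153 - 388 = (49/4)*(1/153) - 388 = 49/612 - 388 = -237407/612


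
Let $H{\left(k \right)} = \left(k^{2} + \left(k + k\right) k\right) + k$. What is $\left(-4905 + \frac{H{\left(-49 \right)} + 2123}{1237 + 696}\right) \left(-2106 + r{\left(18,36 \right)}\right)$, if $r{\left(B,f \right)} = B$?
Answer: $\frac{19777719744}{1933} \approx 1.0232 \cdot 10^{7}$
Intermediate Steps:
$H{\left(k \right)} = k + 3 k^{2}$ ($H{\left(k \right)} = \left(k^{2} + 2 k k\right) + k = \left(k^{2} + 2 k^{2}\right) + k = 3 k^{2} + k = k + 3 k^{2}$)
$\left(-4905 + \frac{H{\left(-49 \right)} + 2123}{1237 + 696}\right) \left(-2106 + r{\left(18,36 \right)}\right) = \left(-4905 + \frac{- 49 \left(1 + 3 \left(-49\right)\right) + 2123}{1237 + 696}\right) \left(-2106 + 18\right) = \left(-4905 + \frac{- 49 \left(1 - 147\right) + 2123}{1933}\right) \left(-2088\right) = \left(-4905 + \left(\left(-49\right) \left(-146\right) + 2123\right) \frac{1}{1933}\right) \left(-2088\right) = \left(-4905 + \left(7154 + 2123\right) \frac{1}{1933}\right) \left(-2088\right) = \left(-4905 + 9277 \cdot \frac{1}{1933}\right) \left(-2088\right) = \left(-4905 + \frac{9277}{1933}\right) \left(-2088\right) = \left(- \frac{9472088}{1933}\right) \left(-2088\right) = \frac{19777719744}{1933}$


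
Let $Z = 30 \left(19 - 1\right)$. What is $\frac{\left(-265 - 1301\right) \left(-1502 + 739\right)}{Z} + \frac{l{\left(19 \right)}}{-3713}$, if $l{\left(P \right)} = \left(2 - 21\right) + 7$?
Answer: $\frac{82157671}{37130} \approx 2212.7$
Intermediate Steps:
$l{\left(P \right)} = -12$ ($l{\left(P \right)} = -19 + 7 = -12$)
$Z = 540$ ($Z = 30 \cdot 18 = 540$)
$\frac{\left(-265 - 1301\right) \left(-1502 + 739\right)}{Z} + \frac{l{\left(19 \right)}}{-3713} = \frac{\left(-265 - 1301\right) \left(-1502 + 739\right)}{540} - \frac{12}{-3713} = \left(-1566\right) \left(-763\right) \frac{1}{540} - - \frac{12}{3713} = 1194858 \cdot \frac{1}{540} + \frac{12}{3713} = \frac{22127}{10} + \frac{12}{3713} = \frac{82157671}{37130}$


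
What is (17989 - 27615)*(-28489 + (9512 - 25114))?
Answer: 424419966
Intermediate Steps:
(17989 - 27615)*(-28489 + (9512 - 25114)) = -9626*(-28489 - 15602) = -9626*(-44091) = 424419966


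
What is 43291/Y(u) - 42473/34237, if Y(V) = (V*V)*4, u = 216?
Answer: -6444327185/6389445888 ≈ -1.0086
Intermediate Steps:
Y(V) = 4*V**2 (Y(V) = V**2*4 = 4*V**2)
43291/Y(u) - 42473/34237 = 43291/((4*216**2)) - 42473/34237 = 43291/((4*46656)) - 42473*1/34237 = 43291/186624 - 42473/34237 = -6444327185/6389445888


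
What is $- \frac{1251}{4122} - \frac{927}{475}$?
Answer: $- \frac{490591}{217550} \approx -2.2551$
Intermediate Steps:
$- \frac{1251}{4122} - \frac{927}{475} = \left(-1251\right) \frac{1}{4122} - \frac{927}{475} = - \frac{139}{458} - \frac{927}{475} = - \frac{490591}{217550}$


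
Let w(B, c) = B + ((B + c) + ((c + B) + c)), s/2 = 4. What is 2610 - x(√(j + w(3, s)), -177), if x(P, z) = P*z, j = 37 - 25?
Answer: 2610 + 531*√5 ≈ 3797.4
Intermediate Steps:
j = 12
s = 8 (s = 2*4 = 8)
w(B, c) = 3*B + 3*c (w(B, c) = B + ((B + c) + ((B + c) + c)) = B + ((B + c) + (B + 2*c)) = B + (2*B + 3*c) = 3*B + 3*c)
2610 - x(√(j + w(3, s)), -177) = 2610 - √(12 + (3*3 + 3*8))*(-177) = 2610 - √(12 + (9 + 24))*(-177) = 2610 - √(12 + 33)*(-177) = 2610 - √45*(-177) = 2610 - 3*√5*(-177) = 2610 - (-531)*√5 = 2610 + 531*√5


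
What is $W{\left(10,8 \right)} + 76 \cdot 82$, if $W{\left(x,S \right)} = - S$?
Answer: $6224$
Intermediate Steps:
$W{\left(10,8 \right)} + 76 \cdot 82 = \left(-1\right) 8 + 76 \cdot 82 = -8 + 6232 = 6224$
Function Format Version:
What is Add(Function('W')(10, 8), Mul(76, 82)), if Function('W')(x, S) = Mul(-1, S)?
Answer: 6224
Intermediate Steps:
Add(Function('W')(10, 8), Mul(76, 82)) = Add(Mul(-1, 8), Mul(76, 82)) = Add(-8, 6232) = 6224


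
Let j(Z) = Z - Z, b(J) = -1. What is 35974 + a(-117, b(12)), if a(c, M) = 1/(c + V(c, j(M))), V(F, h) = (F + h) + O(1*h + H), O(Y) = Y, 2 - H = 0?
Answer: 8345967/232 ≈ 35974.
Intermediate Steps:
H = 2 (H = 2 - 1*0 = 2 + 0 = 2)
j(Z) = 0
V(F, h) = 2 + F + 2*h (V(F, h) = (F + h) + (1*h + 2) = (F + h) + (h + 2) = (F + h) + (2 + h) = 2 + F + 2*h)
a(c, M) = 1/(2 + 2*c) (a(c, M) = 1/(c + (2 + c + 2*0)) = 1/(c + (2 + c + 0)) = 1/(c + (2 + c)) = 1/(2 + 2*c))
35974 + a(-117, b(12)) = 35974 + 1/(2*(1 - 117)) = 35974 + (1/2)/(-116) = 35974 + (1/2)*(-1/116) = 35974 - 1/232 = 8345967/232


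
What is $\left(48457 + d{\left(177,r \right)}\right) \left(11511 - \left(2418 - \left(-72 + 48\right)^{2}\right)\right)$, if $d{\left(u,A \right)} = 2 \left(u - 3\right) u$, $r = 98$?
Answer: $1064102457$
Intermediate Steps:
$d{\left(u,A \right)} = u \left(-6 + 2 u\right)$ ($d{\left(u,A \right)} = 2 \left(-3 + u\right) u = \left(-6 + 2 u\right) u = u \left(-6 + 2 u\right)$)
$\left(48457 + d{\left(177,r \right)}\right) \left(11511 - \left(2418 - \left(-72 + 48\right)^{2}\right)\right) = \left(48457 + 2 \cdot 177 \left(-3 + 177\right)\right) \left(11511 - \left(2418 - \left(-72 + 48\right)^{2}\right)\right) = \left(48457 + 2 \cdot 177 \cdot 174\right) \left(11511 - \left(2418 - \left(-24\right)^{2}\right)\right) = \left(48457 + 61596\right) \left(11511 + \left(-2418 + 576\right)\right) = 110053 \left(11511 - 1842\right) = 110053 \cdot 9669 = 1064102457$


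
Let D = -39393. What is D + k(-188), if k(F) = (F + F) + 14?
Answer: -39755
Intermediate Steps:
k(F) = 14 + 2*F (k(F) = 2*F + 14 = 14 + 2*F)
D + k(-188) = -39393 + (14 + 2*(-188)) = -39393 + (14 - 376) = -39393 - 362 = -39755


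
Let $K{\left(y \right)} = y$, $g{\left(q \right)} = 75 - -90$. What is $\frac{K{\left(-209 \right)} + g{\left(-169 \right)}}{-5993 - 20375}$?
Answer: $\frac{11}{6592} \approx 0.0016687$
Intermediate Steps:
$g{\left(q \right)} = 165$ ($g{\left(q \right)} = 75 + 90 = 165$)
$\frac{K{\left(-209 \right)} + g{\left(-169 \right)}}{-5993 - 20375} = \frac{-209 + 165}{-5993 - 20375} = - \frac{44}{-26368} = \left(-44\right) \left(- \frac{1}{26368}\right) = \frac{11}{6592}$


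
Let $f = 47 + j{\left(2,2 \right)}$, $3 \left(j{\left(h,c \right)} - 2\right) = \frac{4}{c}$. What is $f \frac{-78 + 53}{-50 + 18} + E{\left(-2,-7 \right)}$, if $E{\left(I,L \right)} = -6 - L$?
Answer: $\frac{3821}{96} \approx 39.802$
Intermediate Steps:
$j{\left(h,c \right)} = 2 + \frac{4}{3 c}$ ($j{\left(h,c \right)} = 2 + \frac{4 \frac{1}{c}}{3} = 2 + \frac{4}{3 c}$)
$f = \frac{149}{3}$ ($f = 47 + \left(2 + \frac{4}{3 \cdot 2}\right) = 47 + \left(2 + \frac{4}{3} \cdot \frac{1}{2}\right) = 47 + \left(2 + \frac{2}{3}\right) = 47 + \frac{8}{3} = \frac{149}{3} \approx 49.667$)
$f \frac{-78 + 53}{-50 + 18} + E{\left(-2,-7 \right)} = \frac{149 \frac{-78 + 53}{-50 + 18}}{3} - -1 = \frac{149 \left(- \frac{25}{-32}\right)}{3} + \left(-6 + 7\right) = \frac{149 \left(\left(-25\right) \left(- \frac{1}{32}\right)\right)}{3} + 1 = \frac{149}{3} \cdot \frac{25}{32} + 1 = \frac{3725}{96} + 1 = \frac{3821}{96}$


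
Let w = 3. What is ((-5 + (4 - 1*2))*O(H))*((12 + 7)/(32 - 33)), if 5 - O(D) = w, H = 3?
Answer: 114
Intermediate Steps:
O(D) = 2 (O(D) = 5 - 1*3 = 5 - 3 = 2)
((-5 + (4 - 1*2))*O(H))*((12 + 7)/(32 - 33)) = ((-5 + (4 - 1*2))*2)*((12 + 7)/(32 - 33)) = ((-5 + (4 - 2))*2)*(19/(-1)) = ((-5 + 2)*2)*(19*(-1)) = -3*2*(-19) = -6*(-19) = 114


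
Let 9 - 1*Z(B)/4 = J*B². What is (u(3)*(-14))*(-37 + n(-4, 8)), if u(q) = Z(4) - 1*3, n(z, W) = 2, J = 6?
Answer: -171990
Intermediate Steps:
Z(B) = 36 - 24*B²
u(q) = -351 (u(q) = (36 - 24*4²) - 1*3 = (36 - 24*16) - 3 = (36 - 384) - 3 = -348 - 3 = -351)
(u(3)*(-14))*(-37 + n(-4, 8)) = (-351*(-14))*(-37 + 2) = 4914*(-35) = -171990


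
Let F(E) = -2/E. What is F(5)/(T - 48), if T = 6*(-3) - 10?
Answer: 1/190 ≈ 0.0052632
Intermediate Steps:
T = -28 (T = -18 - 10 = -28)
F(5)/(T - 48) = (-2/5)/(-28 - 48) = (-2*⅕)/(-76) = -1/76*(-⅖) = 1/190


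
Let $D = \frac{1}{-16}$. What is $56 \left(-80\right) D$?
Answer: $280$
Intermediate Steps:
$D = - \frac{1}{16} \approx -0.0625$
$56 \left(-80\right) D = 56 \left(-80\right) \left(- \frac{1}{16}\right) = \left(-4480\right) \left(- \frac{1}{16}\right) = 280$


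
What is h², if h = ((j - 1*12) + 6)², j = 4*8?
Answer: 456976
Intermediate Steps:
j = 32
h = 676 (h = ((32 - 1*12) + 6)² = ((32 - 12) + 6)² = (20 + 6)² = 26² = 676)
h² = 676² = 456976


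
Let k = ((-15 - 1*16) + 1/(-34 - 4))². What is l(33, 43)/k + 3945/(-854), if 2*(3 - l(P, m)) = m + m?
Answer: -5533038785/1187095014 ≈ -4.6610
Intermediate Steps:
l(P, m) = 3 - m (l(P, m) = 3 - (m + m)/2 = 3 - m)
k = 1390041/1444 (k = ((-15 - 16) + 1/(-38))² = (-31 - 1/38)² = (-1179/38)² = 1390041/1444 ≈ 962.63)
l(33, 43)/k + 3945/(-854) = (3 - 1*43)/(1390041/1444) + 3945/(-854) = (3 - 43)*(1444/1390041) + 3945*(-1/854) = -40*1444/1390041 - 3945/854 = -57760/1390041 - 3945/854 = -5533038785/1187095014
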